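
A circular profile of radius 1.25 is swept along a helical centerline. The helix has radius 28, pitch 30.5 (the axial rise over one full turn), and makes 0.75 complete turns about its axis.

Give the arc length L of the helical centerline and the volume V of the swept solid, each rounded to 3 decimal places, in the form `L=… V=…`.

2πR = 2π·28 = 175.929189
per-turn = √(175.929189² + 30.5²) = √(30951.0794 + 930.25) = √31881.3294 = 178.553436
L = 0.75 × 178.553436 = 133.915077
V = π·1.25² × L = 4.908739 × 133.915077 = 657.354096

L=133.915 V=657.354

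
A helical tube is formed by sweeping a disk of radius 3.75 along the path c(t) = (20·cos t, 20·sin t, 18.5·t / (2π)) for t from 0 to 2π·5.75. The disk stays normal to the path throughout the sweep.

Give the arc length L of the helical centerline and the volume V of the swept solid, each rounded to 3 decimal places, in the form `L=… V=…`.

2πR = 2π·20 = 125.663706
per-turn = √(125.663706² + 18.5²) = √(15791.3670 + 342.25) = √16133.6170 = 127.018176
L = 5.75 × 127.018176 = 730.354512
V = π·3.75² × L = 44.178647 × 730.354512 = 32266.073952

L=730.355 V=32266.074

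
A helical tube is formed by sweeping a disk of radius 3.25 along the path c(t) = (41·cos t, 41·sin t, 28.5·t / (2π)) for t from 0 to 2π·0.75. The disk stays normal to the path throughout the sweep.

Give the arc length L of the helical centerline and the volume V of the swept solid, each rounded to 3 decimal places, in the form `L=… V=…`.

2πR = 2π·41 = 257.610598
per-turn = √(257.610598² + 28.5²) = √(66363.2200 + 812.25) = √67175.4700 = 259.182310
L = 0.75 × 259.182310 = 194.386733
V = π·3.25² × L = 33.183072 × 194.386733 = 6450.349027

L=194.387 V=6450.349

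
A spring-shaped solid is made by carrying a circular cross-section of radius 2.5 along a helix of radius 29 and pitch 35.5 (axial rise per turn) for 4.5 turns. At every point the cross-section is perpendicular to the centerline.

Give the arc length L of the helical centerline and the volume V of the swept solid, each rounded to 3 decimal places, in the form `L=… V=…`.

L=835.373 V=16402.503

2πR = 2π·29 = 182.212374
per-turn = √(182.212374² + 35.5²) = √(33201.3492 + 1260.25) = √34461.5992 = 185.638356
L = 4.5 × 185.638356 = 835.372602
V = π·2.5² × L = 19.634954 × 835.372602 = 16402.502681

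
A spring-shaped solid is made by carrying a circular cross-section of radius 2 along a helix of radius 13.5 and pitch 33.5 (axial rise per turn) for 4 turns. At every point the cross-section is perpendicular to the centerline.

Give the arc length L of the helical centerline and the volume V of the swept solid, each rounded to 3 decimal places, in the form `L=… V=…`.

2πR = 2π·13.5 = 84.823002
per-turn = √(84.823002² + 33.5²) = √(7194.9416 + 1122.25) = √8317.1916 = 91.198638
L = 4 × 91.198638 = 364.794553
V = π·2² × L = 12.566371 × 364.794553 = 4584.143548

L=364.795 V=4584.144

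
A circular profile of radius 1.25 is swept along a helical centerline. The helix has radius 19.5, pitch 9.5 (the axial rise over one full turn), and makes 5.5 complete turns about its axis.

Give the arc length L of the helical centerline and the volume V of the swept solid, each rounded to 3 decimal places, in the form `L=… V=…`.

2πR = 2π·19.5 = 122.522113
per-turn = √(122.522113² + 9.5²) = √(15011.6683 + 90.25) = √15101.9183 = 122.889862
L = 5.5 × 122.889862 = 675.894243
V = π·1.25² × L = 4.908739 × 675.894243 = 3317.788109

L=675.894 V=3317.788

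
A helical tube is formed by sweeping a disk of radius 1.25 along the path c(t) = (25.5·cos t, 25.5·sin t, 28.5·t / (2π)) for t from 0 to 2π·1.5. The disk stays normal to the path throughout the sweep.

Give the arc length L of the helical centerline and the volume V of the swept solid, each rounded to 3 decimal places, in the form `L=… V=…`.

2πR = 2π·25.5 = 160.221225
per-turn = √(160.221225² + 28.5²) = √(25670.8410 + 812.25) = √26483.0910 = 162.736262
L = 1.5 × 162.736262 = 244.104393
V = π·1.25² × L = 4.908739 × 244.104393 = 1198.244639

L=244.104 V=1198.245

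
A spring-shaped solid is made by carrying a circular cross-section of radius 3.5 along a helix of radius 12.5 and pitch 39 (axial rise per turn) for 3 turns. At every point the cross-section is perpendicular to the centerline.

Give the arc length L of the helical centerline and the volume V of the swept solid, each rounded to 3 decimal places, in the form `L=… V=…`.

2πR = 2π·12.5 = 78.539816
per-turn = √(78.539816² + 39²) = √(6168.5028 + 1521) = √7689.5028 = 87.689810
L = 3 × 87.689810 = 263.069430
V = π·3.5² × L = 38.484510 × 263.069430 = 10124.098093

L=263.069 V=10124.098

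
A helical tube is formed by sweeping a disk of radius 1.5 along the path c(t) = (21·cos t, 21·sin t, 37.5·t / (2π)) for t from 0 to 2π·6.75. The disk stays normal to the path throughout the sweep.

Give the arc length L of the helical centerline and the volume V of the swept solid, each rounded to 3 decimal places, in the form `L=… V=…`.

2πR = 2π·21 = 131.946891
per-turn = √(131.946891² + 37.5²) = √(17409.9822 + 1406.25) = √18816.2322 = 137.172272
L = 6.75 × 137.172272 = 925.912835
V = π·1.5² × L = 7.068583 × 925.912835 = 6544.892160

L=925.913 V=6544.892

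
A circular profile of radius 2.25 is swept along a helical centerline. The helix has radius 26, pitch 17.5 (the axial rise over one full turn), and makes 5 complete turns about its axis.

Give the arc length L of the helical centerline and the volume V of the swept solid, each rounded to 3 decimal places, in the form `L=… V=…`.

L=821.487 V=13065.192

2πR = 2π·26 = 163.362818
per-turn = √(163.362818² + 17.5²) = √(26687.4103 + 306.25) = √26993.6603 = 164.297475
L = 5 × 164.297475 = 821.487375
V = π·2.25² × L = 15.904313 × 821.487375 = 13065.192183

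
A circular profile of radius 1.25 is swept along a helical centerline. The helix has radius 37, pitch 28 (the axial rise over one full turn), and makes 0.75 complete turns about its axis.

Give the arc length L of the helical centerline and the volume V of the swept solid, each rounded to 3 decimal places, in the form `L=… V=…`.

2πR = 2π·37 = 232.477856
per-turn = √(232.477856² + 28²) = √(54045.9537 + 784) = √54829.9537 = 234.157967
L = 0.75 × 234.157967 = 175.618476
V = π·1.25² × L = 4.908739 × 175.618476 = 862.065176

L=175.618 V=862.065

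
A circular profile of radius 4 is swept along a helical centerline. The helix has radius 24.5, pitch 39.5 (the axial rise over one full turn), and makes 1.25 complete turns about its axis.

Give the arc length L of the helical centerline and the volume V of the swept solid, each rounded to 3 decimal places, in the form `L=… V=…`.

L=198.656 V=9985.555

2πR = 2π·24.5 = 153.938040
per-turn = √(153.938040² + 39.5²) = √(23696.9202 + 1560.25) = √25257.1702 = 158.925046
L = 1.25 × 158.925046 = 198.656307
V = π·4² × L = 50.265482 × 198.656307 = 9985.555124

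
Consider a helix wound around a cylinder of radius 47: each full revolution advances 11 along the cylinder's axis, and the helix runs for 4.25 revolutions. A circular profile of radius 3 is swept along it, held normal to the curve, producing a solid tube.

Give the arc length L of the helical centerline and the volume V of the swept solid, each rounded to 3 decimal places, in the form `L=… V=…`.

2πR = 2π·47 = 295.309709
per-turn = √(295.309709² + 11²) = √(87207.8245 + 121) = √87328.8245 = 295.514508
L = 4.25 × 295.514508 = 1255.936659
V = π·3² × L = 28.274334 × 1255.936659 = 35510.772442

L=1255.937 V=35510.772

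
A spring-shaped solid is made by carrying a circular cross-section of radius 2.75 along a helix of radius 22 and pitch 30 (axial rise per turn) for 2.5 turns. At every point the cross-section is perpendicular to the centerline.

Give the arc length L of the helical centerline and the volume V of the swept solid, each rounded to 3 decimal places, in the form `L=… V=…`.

L=353.620 V=8401.412

2πR = 2π·22 = 138.230077
per-turn = √(138.230077² + 30²) = √(19107.5541 + 900) = √20007.5541 = 141.448062
L = 2.5 × 141.448062 = 353.620154
V = π·2.75² × L = 23.758294 × 353.620154 = 8401.411738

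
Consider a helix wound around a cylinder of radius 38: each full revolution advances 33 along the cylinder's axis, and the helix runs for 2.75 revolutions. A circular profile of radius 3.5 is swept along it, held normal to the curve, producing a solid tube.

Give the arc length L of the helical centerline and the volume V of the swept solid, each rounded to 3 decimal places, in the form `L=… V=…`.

2πR = 2π·38 = 238.761042
per-turn = √(238.761042² + 33²) = √(57006.8350 + 1089) = √58095.8350 = 241.030776
L = 2.75 × 241.030776 = 662.834634
V = π·3.5² × L = 38.484510 × 662.834634 = 25508.866114

L=662.835 V=25508.866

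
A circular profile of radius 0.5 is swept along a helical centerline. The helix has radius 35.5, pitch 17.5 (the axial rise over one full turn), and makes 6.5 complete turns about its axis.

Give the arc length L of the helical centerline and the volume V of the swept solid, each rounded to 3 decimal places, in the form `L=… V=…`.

L=1454.300 V=1142.205

2πR = 2π·35.5 = 223.053078
per-turn = √(223.053078² + 17.5²) = √(49752.6758 + 306.25) = √50058.9258 = 223.738521
L = 6.5 × 223.738521 = 1454.300387
V = π·0.5² × L = 0.785398 × 1454.300387 = 1142.204853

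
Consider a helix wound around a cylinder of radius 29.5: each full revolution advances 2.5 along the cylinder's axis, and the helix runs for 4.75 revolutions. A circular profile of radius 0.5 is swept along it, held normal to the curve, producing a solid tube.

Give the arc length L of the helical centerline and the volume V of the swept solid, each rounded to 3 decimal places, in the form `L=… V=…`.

L=880.511 V=691.552

2πR = 2π·29.5 = 185.353967
per-turn = √(185.353967² + 2.5²) = √(34356.0929 + 6.25) = √34362.3429 = 185.370825
L = 4.75 × 185.370825 = 880.511421
V = π·0.5² × L = 0.785398 × 880.511421 = 691.552053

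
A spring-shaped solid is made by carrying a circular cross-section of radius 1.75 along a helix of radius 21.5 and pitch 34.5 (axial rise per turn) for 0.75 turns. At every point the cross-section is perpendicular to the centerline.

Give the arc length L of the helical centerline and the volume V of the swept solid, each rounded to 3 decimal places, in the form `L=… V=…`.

L=104.568 V=1006.065

2πR = 2π·21.5 = 135.088484
per-turn = √(135.088484² + 34.5²) = √(18248.8985 + 1190.25) = √19439.1485 = 139.424347
L = 0.75 × 139.424347 = 104.568260
V = π·1.75² × L = 9.621128 × 104.568260 = 1006.064565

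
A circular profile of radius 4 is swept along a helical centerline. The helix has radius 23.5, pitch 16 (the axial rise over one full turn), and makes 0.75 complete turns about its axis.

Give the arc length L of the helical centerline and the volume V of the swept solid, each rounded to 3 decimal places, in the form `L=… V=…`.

L=111.389 V=5599.042

2πR = 2π·23.5 = 147.654855
per-turn = √(147.654855² + 16²) = √(21801.9561 + 256) = √22057.9561 = 148.519211
L = 0.75 × 148.519211 = 111.389408
V = π·4² × L = 50.265482 × 111.389408 = 5599.042357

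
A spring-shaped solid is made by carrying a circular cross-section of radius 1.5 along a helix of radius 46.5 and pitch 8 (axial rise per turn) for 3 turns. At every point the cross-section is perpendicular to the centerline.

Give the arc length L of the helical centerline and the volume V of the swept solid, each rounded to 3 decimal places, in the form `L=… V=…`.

2πR = 2π·46.5 = 292.168117
per-turn = √(292.168117² + 8²) = √(85362.2085 + 64) = √85426.2085 = 292.277622
L = 3 × 292.277622 = 876.832867
V = π·1.5² × L = 7.068583 × 876.832867 = 6197.966308

L=876.833 V=6197.966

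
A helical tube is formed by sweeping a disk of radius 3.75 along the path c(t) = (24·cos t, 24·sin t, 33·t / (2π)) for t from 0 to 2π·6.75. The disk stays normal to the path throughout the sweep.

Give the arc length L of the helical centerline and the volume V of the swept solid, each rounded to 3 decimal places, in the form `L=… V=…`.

2πR = 2π·24 = 150.796447
per-turn = √(150.796447² + 33²) = √(22739.5685 + 1089) = √23828.5685 = 154.365050
L = 6.75 × 154.365050 = 1041.964085
V = π·3.75² × L = 44.178647 × 1041.964085 = 46032.563169

L=1041.964 V=46032.563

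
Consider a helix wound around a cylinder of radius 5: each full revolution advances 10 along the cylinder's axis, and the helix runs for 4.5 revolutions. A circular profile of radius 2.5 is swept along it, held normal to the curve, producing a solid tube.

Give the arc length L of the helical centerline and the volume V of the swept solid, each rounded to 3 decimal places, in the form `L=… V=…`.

L=148.361 V=2913.059

2πR = 2π·5 = 31.415927
per-turn = √(31.415927² + 10²) = √(986.9604 + 100) = √1086.9604 = 32.969083
L = 4.5 × 32.969083 = 148.360874
V = π·2.5² × L = 19.634954 × 148.360874 = 2913.058948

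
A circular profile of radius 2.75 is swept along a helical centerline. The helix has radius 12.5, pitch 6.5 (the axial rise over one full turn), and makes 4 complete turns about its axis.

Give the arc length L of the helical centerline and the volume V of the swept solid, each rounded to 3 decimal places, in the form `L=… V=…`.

L=315.233 V=7489.406

2πR = 2π·12.5 = 78.539816
per-turn = √(78.539816² + 6.5²) = √(6168.5028 + 42.25) = √6210.7528 = 78.808329
L = 4 × 78.808329 = 315.233317
V = π·2.75² × L = 23.758294 × 315.233317 = 7489.405958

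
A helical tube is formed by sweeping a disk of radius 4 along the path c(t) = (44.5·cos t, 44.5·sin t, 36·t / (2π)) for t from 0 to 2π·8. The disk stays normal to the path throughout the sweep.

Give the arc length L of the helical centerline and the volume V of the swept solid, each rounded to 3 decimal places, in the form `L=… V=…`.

2πR = 2π·44.5 = 279.601746
per-turn = √(279.601746² + 36²) = √(78177.1365 + 1296) = √79473.1365 = 281.909802
L = 8 × 281.909802 = 2255.278416
V = π·4² × L = 50.265482 × 2255.278416 = 113362.657654

L=2255.278 V=113362.658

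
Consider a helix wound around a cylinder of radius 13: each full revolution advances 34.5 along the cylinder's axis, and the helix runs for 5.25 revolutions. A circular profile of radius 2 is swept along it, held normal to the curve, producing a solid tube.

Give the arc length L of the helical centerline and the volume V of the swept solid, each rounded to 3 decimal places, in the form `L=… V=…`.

2πR = 2π·13 = 81.681409
per-turn = √(81.681409² + 34.5²) = √(6671.8526 + 1190.25) = √7862.1026 = 88.668498
L = 5.25 × 88.668498 = 465.509616
V = π·2² × L = 12.566371 × 465.509616 = 5849.766354

L=465.510 V=5849.766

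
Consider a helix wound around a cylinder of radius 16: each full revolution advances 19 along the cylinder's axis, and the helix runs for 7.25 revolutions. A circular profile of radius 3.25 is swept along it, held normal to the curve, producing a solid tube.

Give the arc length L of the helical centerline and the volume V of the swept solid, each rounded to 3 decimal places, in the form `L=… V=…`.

L=741.752 V=24613.624

2πR = 2π·16 = 100.530965
per-turn = √(100.530965² + 19²) = √(10106.4749 + 361) = √10467.4749 = 102.310678
L = 7.25 × 102.310678 = 741.752418
V = π·3.25² × L = 33.183072 × 741.752418 = 24613.624196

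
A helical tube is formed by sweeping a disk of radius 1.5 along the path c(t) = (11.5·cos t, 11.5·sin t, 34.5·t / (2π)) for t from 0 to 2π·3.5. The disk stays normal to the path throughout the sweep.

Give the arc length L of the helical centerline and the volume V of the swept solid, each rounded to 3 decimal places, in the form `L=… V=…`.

2πR = 2π·11.5 = 72.256631
per-turn = √(72.256631² + 34.5²) = √(5221.0207 + 1190.25) = √6411.2707 = 80.070411
L = 3.5 × 80.070411 = 280.246439
V = π·1.5² × L = 7.068583 × 280.246439 = 1980.945344

L=280.246 V=1980.945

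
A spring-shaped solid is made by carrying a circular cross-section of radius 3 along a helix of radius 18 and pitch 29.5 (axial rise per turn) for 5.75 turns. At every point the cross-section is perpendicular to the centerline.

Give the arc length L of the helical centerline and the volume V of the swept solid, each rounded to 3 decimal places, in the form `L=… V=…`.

2πR = 2π·18 = 113.097336
per-turn = √(113.097336² + 29.5²) = √(12791.0073 + 870.25) = √13661.2573 = 116.881381
L = 5.75 × 116.881381 = 672.067943
V = π·3² × L = 28.274334 × 672.067943 = 19002.273404

L=672.068 V=19002.273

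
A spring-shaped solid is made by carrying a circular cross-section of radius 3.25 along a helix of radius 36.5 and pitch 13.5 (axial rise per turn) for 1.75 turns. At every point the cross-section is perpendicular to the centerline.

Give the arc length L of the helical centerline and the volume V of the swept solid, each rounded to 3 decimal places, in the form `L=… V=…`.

L=402.033 V=13340.697

2πR = 2π·36.5 = 229.336264
per-turn = √(229.336264² + 13.5²) = √(52595.1219 + 182.25) = √52777.3719 = 229.733262
L = 1.75 × 229.733262 = 402.033209
V = π·3.25² × L = 33.183072 × 402.033209 = 13340.697090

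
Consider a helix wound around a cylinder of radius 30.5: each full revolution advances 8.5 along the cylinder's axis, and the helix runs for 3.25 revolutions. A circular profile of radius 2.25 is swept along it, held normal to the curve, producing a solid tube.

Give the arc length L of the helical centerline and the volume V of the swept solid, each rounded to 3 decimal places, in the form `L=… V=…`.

2πR = 2π·30.5 = 191.637152
per-turn = √(191.637152² + 8.5²) = √(36724.7980 + 72.25) = √36797.0480 = 191.825567
L = 3.25 × 191.825567 = 623.433091
V = π·2.25² × L = 15.904313 × 623.433091 = 9915.274898

L=623.433 V=9915.275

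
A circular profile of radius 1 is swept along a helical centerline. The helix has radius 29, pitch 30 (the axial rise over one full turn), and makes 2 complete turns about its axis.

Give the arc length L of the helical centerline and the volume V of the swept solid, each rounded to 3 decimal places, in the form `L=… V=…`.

L=369.331 V=1160.288

2πR = 2π·29 = 182.212374
per-turn = √(182.212374² + 30²) = √(33201.3492 + 900) = √34101.3492 = 184.665506
L = 2 × 184.665506 = 369.331013
V = π·1² × L = 3.141593 × 369.331013 = 1160.287596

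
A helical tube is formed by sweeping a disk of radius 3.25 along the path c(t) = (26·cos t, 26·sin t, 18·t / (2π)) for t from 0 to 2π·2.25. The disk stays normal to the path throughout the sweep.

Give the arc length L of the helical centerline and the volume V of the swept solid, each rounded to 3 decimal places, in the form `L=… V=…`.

L=369.791 V=12270.796

2πR = 2π·26 = 163.362818
per-turn = √(163.362818² + 18²) = √(26687.4103 + 324) = √27011.4103 = 164.351484
L = 2.25 × 164.351484 = 369.790839
V = π·3.25² × L = 33.183072 × 369.790839 = 12270.796186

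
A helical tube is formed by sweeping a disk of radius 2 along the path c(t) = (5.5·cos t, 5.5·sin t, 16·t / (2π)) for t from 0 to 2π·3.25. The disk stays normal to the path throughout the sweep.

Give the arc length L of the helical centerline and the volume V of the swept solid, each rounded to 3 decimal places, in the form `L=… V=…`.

2πR = 2π·5.5 = 34.557519
per-turn = √(34.557519² + 16²) = √(1194.2221 + 256) = √1450.2221 = 38.081782
L = 3.25 × 38.081782 = 123.765792
V = π·2² × L = 12.566371 × 123.765792 = 1555.286812

L=123.766 V=1555.287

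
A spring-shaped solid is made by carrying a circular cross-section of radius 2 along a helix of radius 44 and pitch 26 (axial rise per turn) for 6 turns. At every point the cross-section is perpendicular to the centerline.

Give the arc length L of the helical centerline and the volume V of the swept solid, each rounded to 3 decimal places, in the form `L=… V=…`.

L=1666.080 V=20936.583

2πR = 2π·44 = 276.460154
per-turn = √(276.460154² + 26²) = √(76430.2165 + 676) = √77106.2165 = 277.680061
L = 6 × 277.680061 = 1666.080368
V = π·2² × L = 12.566371 × 1666.080368 = 20936.583380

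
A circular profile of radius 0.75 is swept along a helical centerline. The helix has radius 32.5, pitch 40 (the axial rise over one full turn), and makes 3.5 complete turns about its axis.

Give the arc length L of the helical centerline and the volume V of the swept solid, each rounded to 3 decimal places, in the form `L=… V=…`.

L=728.295 V=1287.004

2πR = 2π·32.5 = 204.203522
per-turn = √(204.203522² + 40²) = √(41699.0786 + 1600) = √43299.0786 = 208.084306
L = 3.5 × 208.084306 = 728.295073
V = π·0.75² × L = 1.767146 × 728.295073 = 1287.003628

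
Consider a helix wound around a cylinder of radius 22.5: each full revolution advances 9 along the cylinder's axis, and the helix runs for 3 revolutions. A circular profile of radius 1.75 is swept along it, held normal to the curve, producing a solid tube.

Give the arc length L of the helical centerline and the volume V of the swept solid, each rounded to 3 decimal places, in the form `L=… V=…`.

L=424.974 V=4088.725

2πR = 2π·22.5 = 141.371669
per-turn = √(141.371669² + 9²) = √(19985.9489 + 81) = √20066.9489 = 141.657859
L = 3 × 141.657859 = 424.973576
V = π·1.75² × L = 9.621128 × 424.973576 = 4088.724959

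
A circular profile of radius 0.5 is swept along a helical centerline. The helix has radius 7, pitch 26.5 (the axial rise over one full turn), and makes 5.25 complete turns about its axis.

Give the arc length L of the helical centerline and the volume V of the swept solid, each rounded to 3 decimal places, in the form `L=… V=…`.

2πR = 2π·7 = 43.982297
per-turn = √(43.982297² + 26.5²) = √(1934.4425 + 702.25) = √2636.6925 = 51.348734
L = 5.25 × 51.348734 = 269.580852
V = π·0.5² × L = 0.785398 × 269.580852 = 211.728306

L=269.581 V=211.728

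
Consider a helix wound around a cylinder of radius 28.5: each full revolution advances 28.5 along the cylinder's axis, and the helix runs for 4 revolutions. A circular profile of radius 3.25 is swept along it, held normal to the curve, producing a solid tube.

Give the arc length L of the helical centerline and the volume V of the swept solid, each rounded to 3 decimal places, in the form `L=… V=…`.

2πR = 2π·28.5 = 179.070781
per-turn = √(179.070781² + 28.5²) = √(32066.3447 + 812.25) = √32878.5947 = 181.324556
L = 4 × 181.324556 = 725.298225
V = π·3.25² × L = 33.183072 × 725.298225 = 24067.623514

L=725.298 V=24067.624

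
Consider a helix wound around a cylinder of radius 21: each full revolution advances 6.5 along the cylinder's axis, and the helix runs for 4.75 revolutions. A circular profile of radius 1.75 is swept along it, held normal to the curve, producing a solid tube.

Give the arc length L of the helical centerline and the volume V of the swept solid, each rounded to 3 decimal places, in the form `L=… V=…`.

2πR = 2π·21 = 131.946891
per-turn = √(131.946891² + 6.5²) = √(17409.9822 + 42.25) = √17452.2322 = 132.106897
L = 4.75 × 132.106897 = 627.507759
V = π·1.75² × L = 9.621128 × 627.507759 = 6037.332162

L=627.508 V=6037.332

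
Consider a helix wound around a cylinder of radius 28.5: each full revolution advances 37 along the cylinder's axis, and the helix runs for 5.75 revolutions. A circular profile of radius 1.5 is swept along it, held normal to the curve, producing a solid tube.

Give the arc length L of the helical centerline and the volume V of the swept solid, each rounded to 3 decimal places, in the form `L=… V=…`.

2πR = 2π·28.5 = 179.070781
per-turn = √(179.070781² + 37²) = √(32066.3447 + 1369) = √33435.3447 = 182.853342
L = 5.75 × 182.853342 = 1051.406717
V = π·1.5² × L = 7.068583 × 1051.406717 = 7431.956139

L=1051.407 V=7431.956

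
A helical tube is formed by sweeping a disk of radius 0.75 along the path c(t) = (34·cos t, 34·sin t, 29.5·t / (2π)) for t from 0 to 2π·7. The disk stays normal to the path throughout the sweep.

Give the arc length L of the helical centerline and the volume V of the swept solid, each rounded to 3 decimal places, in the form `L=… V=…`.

2πR = 2π·34 = 213.628300
per-turn = √(213.628300² + 29.5²) = √(45637.0508 + 870.25) = √46507.3008 = 215.655514
L = 7 × 215.655514 = 1509.588599
V = π·0.75² × L = 1.767146 × 1509.588599 = 2667.663254

L=1509.589 V=2667.663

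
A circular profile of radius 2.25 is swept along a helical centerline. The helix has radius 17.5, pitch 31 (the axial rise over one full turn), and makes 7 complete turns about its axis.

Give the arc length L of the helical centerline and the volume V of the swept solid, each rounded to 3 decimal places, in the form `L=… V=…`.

L=799.695 V=12718.599

2πR = 2π·17.5 = 109.955743
per-turn = √(109.955743² + 31²) = √(12090.2654 + 961) = √13051.2654 = 114.242135
L = 7 × 114.242135 = 799.694944
V = π·2.25² × L = 15.904313 × 799.694944 = 12718.598548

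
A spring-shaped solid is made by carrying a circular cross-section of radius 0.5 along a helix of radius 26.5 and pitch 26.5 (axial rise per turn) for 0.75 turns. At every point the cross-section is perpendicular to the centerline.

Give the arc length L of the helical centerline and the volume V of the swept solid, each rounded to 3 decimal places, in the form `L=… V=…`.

L=126.450 V=99.314

2πR = 2π·26.5 = 166.504411
per-turn = √(166.504411² + 26.5²) = √(27723.7188 + 702.25) = √28425.9688 = 168.600026
L = 0.75 × 168.600026 = 126.450019
V = π·0.5² × L = 0.785398 × 126.450019 = 99.313613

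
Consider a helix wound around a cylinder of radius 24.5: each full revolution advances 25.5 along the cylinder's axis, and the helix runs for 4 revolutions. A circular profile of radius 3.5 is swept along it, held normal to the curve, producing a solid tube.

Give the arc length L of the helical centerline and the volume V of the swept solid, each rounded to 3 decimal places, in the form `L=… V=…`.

L=624.143 V=24019.845

2πR = 2π·24.5 = 153.938040
per-turn = √(153.938040² + 25.5²) = √(23696.9202 + 650.25) = √24347.1702 = 156.035798
L = 4 × 156.035798 = 624.143191
V = π·3.5² × L = 38.484510 × 624.143191 = 24019.844873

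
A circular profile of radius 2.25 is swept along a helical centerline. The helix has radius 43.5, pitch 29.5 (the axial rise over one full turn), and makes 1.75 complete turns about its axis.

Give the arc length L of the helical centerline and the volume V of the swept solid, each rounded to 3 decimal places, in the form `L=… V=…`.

L=481.085 V=7651.333

2πR = 2π·43.5 = 273.318561
per-turn = √(273.318561² + 29.5²) = √(74703.0357 + 870.25) = √75573.2857 = 274.905958
L = 1.75 × 274.905958 = 481.085426
V = π·2.25² × L = 15.904313 × 481.085426 = 7651.333109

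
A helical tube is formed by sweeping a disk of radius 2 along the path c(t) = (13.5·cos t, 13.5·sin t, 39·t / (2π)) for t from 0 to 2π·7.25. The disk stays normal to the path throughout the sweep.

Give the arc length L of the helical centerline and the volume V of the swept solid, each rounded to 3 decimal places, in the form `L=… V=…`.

2πR = 2π·13.5 = 84.823002
per-turn = √(84.823002² + 39²) = √(7194.9416 + 1521) = √8715.9416 = 93.359207
L = 7.25 × 93.359207 = 676.854254
V = π·2² × L = 12.566371 × 676.854254 = 8505.601404

L=676.854 V=8505.601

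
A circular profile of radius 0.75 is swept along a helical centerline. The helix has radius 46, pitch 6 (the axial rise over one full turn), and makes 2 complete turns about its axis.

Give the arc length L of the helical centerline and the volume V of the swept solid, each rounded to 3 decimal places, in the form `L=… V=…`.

2πR = 2π·46 = 289.026524
per-turn = √(289.026524² + 6²) = √(83536.3317 + 36) = √83572.3317 = 289.088795
L = 2 × 289.088795 = 578.177591
V = π·0.75² × L = 1.767146 × 578.177591 = 1021.724140

L=578.178 V=1021.724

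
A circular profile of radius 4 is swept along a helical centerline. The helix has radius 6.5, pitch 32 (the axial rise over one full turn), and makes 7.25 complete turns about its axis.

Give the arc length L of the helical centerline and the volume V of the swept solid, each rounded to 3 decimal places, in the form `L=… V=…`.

L=376.160 V=18907.862

2πR = 2π·6.5 = 40.840704
per-turn = √(40.840704² + 32²) = √(1667.9631 + 1024) = √2691.9631 = 51.884132
L = 7.25 × 51.884132 = 376.159956
V = π·4² × L = 50.265482 × 376.159956 = 18907.861686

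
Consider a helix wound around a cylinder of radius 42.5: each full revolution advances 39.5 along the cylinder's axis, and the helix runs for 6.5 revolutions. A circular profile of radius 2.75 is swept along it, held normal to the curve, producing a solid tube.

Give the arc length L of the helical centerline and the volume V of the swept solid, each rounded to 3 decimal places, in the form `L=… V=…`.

L=1754.616 V=41686.695

2πR = 2π·42.5 = 267.035376
per-turn = √(267.035376² + 39.5²) = √(71307.8918 + 1560.25) = √72868.1418 = 269.940997
L = 6.5 × 269.940997 = 1754.616480
V = π·2.75² × L = 23.758294 × 1754.616480 = 41686.694960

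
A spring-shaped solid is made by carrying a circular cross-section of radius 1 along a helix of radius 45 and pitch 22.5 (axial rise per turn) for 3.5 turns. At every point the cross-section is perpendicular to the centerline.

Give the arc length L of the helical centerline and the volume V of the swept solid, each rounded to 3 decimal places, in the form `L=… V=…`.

2πR = 2π·45 = 282.743339
per-turn = √(282.743339² + 22.5²) = √(79943.7956 + 506.25) = √80450.0456 = 283.637173
L = 3.5 × 283.637173 = 992.730104
V = π·1² × L = 3.141593 × 992.730104 = 3118.753601

L=992.730 V=3118.754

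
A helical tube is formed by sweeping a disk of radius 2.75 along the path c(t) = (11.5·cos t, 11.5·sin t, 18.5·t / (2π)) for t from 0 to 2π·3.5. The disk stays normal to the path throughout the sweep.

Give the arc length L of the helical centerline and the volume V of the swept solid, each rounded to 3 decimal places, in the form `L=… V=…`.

2πR = 2π·11.5 = 72.256631
per-turn = √(72.256631² + 18.5²) = √(5221.0207 + 342.25) = √5563.2707 = 74.587336
L = 3.5 × 74.587336 = 261.055677
V = π·2.75² × L = 23.758294 × 261.055677 = 6202.237637

L=261.056 V=6202.238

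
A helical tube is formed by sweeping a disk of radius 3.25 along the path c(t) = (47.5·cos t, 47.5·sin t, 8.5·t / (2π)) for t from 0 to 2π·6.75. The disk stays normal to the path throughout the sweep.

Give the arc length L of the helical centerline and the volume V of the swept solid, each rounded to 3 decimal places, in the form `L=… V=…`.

L=2015.363 V=66875.941

2πR = 2π·47.5 = 298.451302
per-turn = √(298.451302² + 8.5²) = √(89073.1797 + 72.25) = √89145.4297 = 298.572319
L = 6.75 × 298.572319 = 2015.363154
V = π·3.25² × L = 33.183072 × 2015.363154 = 66875.941451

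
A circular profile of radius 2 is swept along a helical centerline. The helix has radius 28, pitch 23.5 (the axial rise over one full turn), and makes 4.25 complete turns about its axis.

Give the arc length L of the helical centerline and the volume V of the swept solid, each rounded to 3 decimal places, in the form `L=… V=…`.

L=754.340 V=9479.316

2πR = 2π·28 = 175.929189
per-turn = √(175.929189² + 23.5²) = √(30951.0794 + 552.25) = √31503.3294 = 177.491773
L = 4.25 × 177.491773 = 754.340034
V = π·2² × L = 12.566371 × 754.340034 = 9479.316440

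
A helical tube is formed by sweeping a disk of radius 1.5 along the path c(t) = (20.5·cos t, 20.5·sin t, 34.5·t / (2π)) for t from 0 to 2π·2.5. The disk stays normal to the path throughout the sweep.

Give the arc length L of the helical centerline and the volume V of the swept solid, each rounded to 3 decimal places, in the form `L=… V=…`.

L=333.364 V=2356.412

2πR = 2π·20.5 = 128.805299
per-turn = √(128.805299² + 34.5²) = √(16590.8050 + 1190.25) = √17781.0550 = 133.345622
L = 2.5 × 133.345622 = 333.364056
V = π·1.5² × L = 7.068583 × 333.364056 = 2356.411655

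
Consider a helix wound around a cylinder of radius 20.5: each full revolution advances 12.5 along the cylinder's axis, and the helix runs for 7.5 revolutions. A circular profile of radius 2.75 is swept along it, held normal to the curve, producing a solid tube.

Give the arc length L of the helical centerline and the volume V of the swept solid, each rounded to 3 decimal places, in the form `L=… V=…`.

2πR = 2π·20.5 = 128.805299
per-turn = √(128.805299² + 12.5²) = √(16590.8050 + 156.25) = √16747.0550 = 129.410413
L = 7.5 × 129.410413 = 970.578098
V = π·2.75² × L = 23.758294 × 970.578098 = 23059.280224

L=970.578 V=23059.280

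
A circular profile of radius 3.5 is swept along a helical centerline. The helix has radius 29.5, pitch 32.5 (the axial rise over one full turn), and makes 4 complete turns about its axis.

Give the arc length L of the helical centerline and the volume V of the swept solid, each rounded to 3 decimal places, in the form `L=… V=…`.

2πR = 2π·29.5 = 185.353967
per-turn = √(185.353967² + 32.5²) = √(34356.0929 + 1056.25) = √35412.3429 = 188.181675
L = 4 × 188.181675 = 752.726701
V = π·3.5² × L = 38.484510 × 752.726701 = 28968.318265

L=752.727 V=28968.318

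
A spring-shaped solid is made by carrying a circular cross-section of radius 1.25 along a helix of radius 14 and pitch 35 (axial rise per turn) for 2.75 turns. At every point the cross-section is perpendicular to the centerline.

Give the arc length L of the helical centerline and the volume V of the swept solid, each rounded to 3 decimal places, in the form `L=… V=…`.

L=260.348 V=1277.979

2πR = 2π·14 = 87.964594
per-turn = √(87.964594² + 35²) = √(7737.7699 + 1225) = √8962.7699 = 94.671906
L = 2.75 × 94.671906 = 260.347742
V = π·1.25² × L = 4.908739 × 260.347742 = 1277.978992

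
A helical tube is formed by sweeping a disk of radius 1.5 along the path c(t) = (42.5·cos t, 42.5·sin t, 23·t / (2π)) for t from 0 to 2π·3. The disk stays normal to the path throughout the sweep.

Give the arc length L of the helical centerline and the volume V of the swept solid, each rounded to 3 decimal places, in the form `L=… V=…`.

L=804.072 V=5683.651

2πR = 2π·42.5 = 267.035376
per-turn = √(267.035376² + 23²) = √(71307.8918 + 529) = √71836.8918 = 268.024051
L = 3 × 268.024051 = 804.072152
V = π·1.5² × L = 7.068583 × 804.072152 = 5683.651125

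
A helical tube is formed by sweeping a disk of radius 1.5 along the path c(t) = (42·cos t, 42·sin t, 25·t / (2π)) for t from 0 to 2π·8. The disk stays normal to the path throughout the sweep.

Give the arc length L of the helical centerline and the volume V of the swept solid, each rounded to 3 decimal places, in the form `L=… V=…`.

L=2120.603 V=14989.657

2πR = 2π·42 = 263.893783
per-turn = √(263.893783² + 25²) = √(69639.9287 + 625) = √70264.9287 = 265.075326
L = 8 × 265.075326 = 2120.602611
V = π·1.5² × L = 7.068583 × 2120.602611 = 14989.656564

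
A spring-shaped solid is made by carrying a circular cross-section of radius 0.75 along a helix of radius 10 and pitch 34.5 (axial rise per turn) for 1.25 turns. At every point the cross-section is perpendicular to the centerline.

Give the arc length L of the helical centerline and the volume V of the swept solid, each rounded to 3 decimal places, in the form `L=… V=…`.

2πR = 2π·10 = 62.831853
per-turn = √(62.831853² + 34.5²) = √(3947.8418 + 1190.25) = √5138.0918 = 71.680484
L = 1.25 × 71.680484 = 89.600605
V = π·0.75² × L = 1.767146 × 89.600605 = 158.337338

L=89.601 V=158.337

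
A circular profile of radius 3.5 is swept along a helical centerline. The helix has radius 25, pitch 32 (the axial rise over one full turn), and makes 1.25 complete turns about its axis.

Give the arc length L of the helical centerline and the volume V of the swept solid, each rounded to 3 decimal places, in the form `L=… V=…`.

L=200.382 V=7711.622

2πR = 2π·25 = 157.079633
per-turn = √(157.079633² + 32²) = √(24674.0110 + 1024) = √25698.0110 = 160.305992
L = 1.25 × 160.305992 = 200.382490
V = π·3.5² × L = 38.484510 × 200.382490 = 7711.621931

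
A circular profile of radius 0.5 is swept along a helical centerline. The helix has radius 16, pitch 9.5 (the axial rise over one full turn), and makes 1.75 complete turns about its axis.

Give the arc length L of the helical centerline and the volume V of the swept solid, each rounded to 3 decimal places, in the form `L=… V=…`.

2πR = 2π·16 = 100.530965
per-turn = √(100.530965² + 9.5²) = √(10106.4749 + 90.25) = √10196.7249 = 100.978834
L = 1.75 × 100.978834 = 176.712959
V = π·0.5² × L = 0.785398 × 176.712959 = 138.790034

L=176.713 V=138.790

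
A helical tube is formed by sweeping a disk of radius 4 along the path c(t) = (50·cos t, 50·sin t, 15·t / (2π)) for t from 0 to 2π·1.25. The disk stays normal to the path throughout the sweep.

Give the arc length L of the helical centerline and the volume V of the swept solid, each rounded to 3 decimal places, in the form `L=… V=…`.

2πR = 2π·50 = 314.159265
per-turn = √(314.159265² + 15²) = √(98696.0440 + 225) = √98921.0440 = 314.517160
L = 1.25 × 314.517160 = 393.146450
V = π·4² × L = 50.265482 × 393.146450 = 19761.695993

L=393.146 V=19761.696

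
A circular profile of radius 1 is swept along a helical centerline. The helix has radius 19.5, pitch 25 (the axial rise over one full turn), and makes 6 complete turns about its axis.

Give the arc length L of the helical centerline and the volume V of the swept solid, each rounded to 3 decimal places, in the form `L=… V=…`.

2πR = 2π·19.5 = 122.522113
per-turn = √(122.522113² + 25²) = √(15011.6683 + 625) = √15636.6683 = 125.046664
L = 6 × 125.046664 = 750.279987
V = π·1² × L = 3.141593 × 750.279987 = 2357.074095

L=750.280 V=2357.074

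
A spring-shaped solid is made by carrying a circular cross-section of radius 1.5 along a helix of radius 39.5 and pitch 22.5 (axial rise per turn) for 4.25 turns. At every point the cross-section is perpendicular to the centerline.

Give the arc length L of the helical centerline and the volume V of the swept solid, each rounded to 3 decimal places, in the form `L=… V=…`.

2πR = 2π·39.5 = 248.185820
per-turn = √(248.185820² + 22.5²) = √(61596.2011 + 506.25) = √62102.4511 = 249.203634
L = 4.25 × 249.203634 = 1059.115443
V = π·1.5² × L = 7.068583 × 1059.115443 = 7486.445916

L=1059.115 V=7486.446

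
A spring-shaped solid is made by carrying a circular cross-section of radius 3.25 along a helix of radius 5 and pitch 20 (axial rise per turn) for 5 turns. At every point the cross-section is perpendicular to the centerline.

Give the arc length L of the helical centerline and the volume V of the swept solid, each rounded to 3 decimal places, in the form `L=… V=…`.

2πR = 2π·5 = 31.415927
per-turn = √(31.415927² + 20²) = √(986.9604 + 400) = √1386.9604 = 37.241918
L = 5 × 37.241918 = 186.209589
V = π·3.25² × L = 33.183072 × 186.209589 = 6179.006271

L=186.210 V=6179.006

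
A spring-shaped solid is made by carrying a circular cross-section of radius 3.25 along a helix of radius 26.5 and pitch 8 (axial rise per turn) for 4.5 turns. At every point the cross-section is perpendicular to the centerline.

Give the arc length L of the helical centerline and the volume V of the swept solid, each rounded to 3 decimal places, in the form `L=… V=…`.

L=750.134 V=24891.757

2πR = 2π·26.5 = 166.504411
per-turn = √(166.504411² + 8²) = √(27723.7188 + 64) = √27787.7188 = 166.696487
L = 4.5 × 166.696487 = 750.134191
V = π·3.25² × L = 33.183072 × 750.134191 = 24891.757182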